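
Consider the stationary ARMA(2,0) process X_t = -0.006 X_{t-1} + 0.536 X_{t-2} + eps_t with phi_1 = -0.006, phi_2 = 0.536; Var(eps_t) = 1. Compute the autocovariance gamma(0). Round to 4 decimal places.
\gamma(0) = 1.4033

Multiply the model equation by X_{t-k} and take expectations. With theta_0 = psi_0 = 1 and psi_j the MA(infinity) weights, this gives
  gamma(k) - sum_i phi_i gamma(k-i) = c_k,
  c_k = sigma^2 * sum_{j=k..q} theta_j psi_{j-k}   (c_k = 0 for k > q),
using gamma(-m) = gamma(m).
Pure AR (q = 0): c_0 = sigma^2 = 1, c_k = 0 for k >= 1.
Equations for k = 0, 1, 2 (AR order 2, c_2 = 0):
  (E0) gamma(0) = phi_1 gamma(1) + phi_2 gamma(2) + c_0
  (E1) gamma(1) = phi_1 gamma(0) + phi_2 gamma(1) + c_1
  (E2) gamma(2) = phi_1 gamma(1) + phi_2 gamma(0)
From (E1): gamma(1) = A gamma(0) + B with
  A = phi_1 / (1 - phi_2) = -0.006 / 0.464 = -0.012931,   B = c_1 / (1 - phi_2) = 0 / 0.464 = 0.
Insert (E2) into (E0): gamma(0) (1 - phi_2^2) = phi_1 (1 + phi_2) gamma(1) + c_0.
  phi_1 (1 + phi_2) = (-0.006)(1.536) = -0.009216,   1 - phi_2^2 = 0.712704.
Replace gamma(1) by A gamma(0) + B and collect gamma(0):
  gamma(0) [0.712704 - (-0.009216)(-0.012931)] = c_0 = 1
  gamma(0) * 0.712585 = 1
  gamma(0) = 1 / 0.712585 = 1.403342.
Therefore gamma(0) = 1.4033 (to 4 decimal places).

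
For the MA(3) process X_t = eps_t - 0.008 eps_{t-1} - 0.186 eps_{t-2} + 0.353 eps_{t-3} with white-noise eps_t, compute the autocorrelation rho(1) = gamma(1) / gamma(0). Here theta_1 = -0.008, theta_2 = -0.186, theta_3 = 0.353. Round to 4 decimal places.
\rho(1) = -0.0623

For an MA(q) process with theta_0 = 1, the autocovariance is
  gamma(k) = sigma^2 * sum_{i=0..q-k} theta_i * theta_{i+k},
and rho(k) = gamma(k) / gamma(0). Sigma^2 cancels.
  numerator   = (1)*(-0.008) + (-0.008)*(-0.186) + (-0.186)*(0.353) = -0.07217.
  denominator = (1)^2 + (-0.008)^2 + (-0.186)^2 + (0.353)^2 = 1.159269.
  rho(1) = -0.07217 / 1.159269 = -0.0623.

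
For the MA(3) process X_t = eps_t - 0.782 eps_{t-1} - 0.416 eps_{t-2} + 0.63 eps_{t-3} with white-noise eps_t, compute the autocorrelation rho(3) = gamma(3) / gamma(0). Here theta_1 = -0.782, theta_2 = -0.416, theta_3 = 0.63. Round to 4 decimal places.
\rho(3) = 0.2888

For an MA(q) process with theta_0 = 1, the autocovariance is
  gamma(k) = sigma^2 * sum_{i=0..q-k} theta_i * theta_{i+k},
and rho(k) = gamma(k) / gamma(0). Sigma^2 cancels.
  numerator   = (1)*(0.63) = 0.63.
  denominator = (1)^2 + (-0.782)^2 + (-0.416)^2 + (0.63)^2 = 2.18148.
  rho(3) = 0.63 / 2.18148 = 0.2888.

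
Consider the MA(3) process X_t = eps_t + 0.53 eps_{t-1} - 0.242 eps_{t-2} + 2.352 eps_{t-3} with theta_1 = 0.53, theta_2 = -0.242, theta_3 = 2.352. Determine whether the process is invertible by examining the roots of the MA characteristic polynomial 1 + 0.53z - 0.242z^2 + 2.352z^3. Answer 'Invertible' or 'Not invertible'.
\text{Not invertible}

The MA(q) characteristic polynomial is P(z) = 1 + 0.53z - 0.242z^2 + 2.352z^3.
Invertibility requires all roots to lie outside the unit circle, i.e. |z| > 1 for every root.
Degree 3: look for a simple real root z0 first, then factor out (1 - z/z0) and solve the remaining quadratic.
Testing z0 = -0.625: P(-0.625) = 1 + (0.53)(-0.625) + (-0.242)(-0.625)^2 + (2.352)(-0.625)^3
  = 1 + (-0.33125) + (-0.094531) + (-0.574219) = 0.  So z_0 = -0.625 is a root, |z_0| = 0.625.
Divide out the factor (1 + 1.6 z) = (1 - z/z0) (since 1/z0 = -1.6):
  P(z) = (1 + 1.6 z)(1 + (-1.07) z + (1.47) z^2)
  [check: z-coef -1.07 - (-1.6) = 0.53; z^2-coef 1.47 - (-1.6)(-1.07) = -0.242; z^3-coef -(-1.6)(1.47) = 2.352.]
Remaining roots from the quadratic factor 1 + (-1.07) z + (1.47) z^2:
  Set 1 + (-1.07) z + (1.47) z^2 = 0, i.e. a z^2 + b z + c = 0 with a = 1.47, b = -1.07, c = 1.
  Discriminant D = b^2 - 4ac = (-1.07)^2 - 4*(1.47)*1 = 1.1449 - (5.88) = -4.7351.
  D < 0, so the roots are the complex-conjugate pair z = (-b +/- i sqrt(-D)) / (2a) = 0.3639 +/- 0.7401i.
  For a conjugate pair |z|^2 = z * conj(z) = (product of roots) = c/a = 1/(1.47) = 0.680272, so |z| = sqrt(0.680272) = 0.8248 for both roots.
Moduli of all roots: 0.6250, 0.8248, 0.8248.
All moduli strictly greater than 1? No.
Verdict: Not invertible.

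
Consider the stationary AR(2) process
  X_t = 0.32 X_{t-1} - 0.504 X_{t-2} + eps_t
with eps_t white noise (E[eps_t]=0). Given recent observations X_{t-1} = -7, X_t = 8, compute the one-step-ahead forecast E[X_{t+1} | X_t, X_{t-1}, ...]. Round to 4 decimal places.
E[X_{t+1} \mid \mathcal F_t] = 6.0880

For an AR(p) model X_t = c + sum_i phi_i X_{t-i} + eps_t, the
one-step-ahead conditional mean is
  E[X_{t+1} | X_t, ...] = c + sum_i phi_i X_{t+1-i}.
Substitute known values:
  E[X_{t+1} | ...] = (0.32) * (8) + (-0.504) * (-7)
                   = 6.0880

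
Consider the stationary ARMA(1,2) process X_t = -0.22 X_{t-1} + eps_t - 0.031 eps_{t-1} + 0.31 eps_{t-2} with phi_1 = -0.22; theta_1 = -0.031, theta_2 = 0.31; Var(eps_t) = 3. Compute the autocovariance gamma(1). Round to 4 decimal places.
\gamma(1) = -1.1205

Multiply the model equation by X_{t-k} and take expectations. With theta_0 = psi_0 = 1 and psi_j the MA(infinity) weights, this gives
  gamma(k) - sum_i phi_i gamma(k-i) = c_k,
  c_k = sigma^2 * sum_{j=k..q} theta_j psi_{j-k}   (c_k = 0 for k > q),
using gamma(-m) = gamma(m).
psi-weights needed (psi_j = theta_j + sum_i phi_i psi_{j-i}):
  psi_1 = theta_1 + phi_1 = -0.031 + (-0.22) = -0.251
  psi_2 = theta_2 + phi_1 psi_1 = 0.31 + (-0.22)(-0.251) = 0.36522
Right-hand sides:
  c_0 = sigma^2 (1 + theta_1 psi_1 + theta_2 psi_2) = 3 * (1 + (-0.031)(-0.251) + (0.31)(0.36522)) = 3 * 1.120999 = 3.362998
  c_1 = sigma^2 (theta_1 + theta_2 psi_1) = 3 * (-0.031 + (0.31)(-0.251)) = -0.32643
  c_2 = sigma^2 theta_2 = 3 * (0.31) = 0.93
Equations for k = 0 and k = 1 (AR order 1):
  gamma(0) = phi_1 gamma(1) + c_0
  gamma(1) = phi_1 gamma(0) + c_1
Substituting the second into the first: gamma(0) (1 - phi_1^2) = c_0 + phi_1 c_1, so
  gamma(0) = (c_0 + phi_1 c_1) / (1 - phi_1^2) = (3.362998 + (-0.22)(-0.32643)) / (1 - (-0.22)^2) = 3.434812 / 0.9516 = 3.609513.
  gamma(1) = phi_1 gamma(0) + c_1 = (-0.22)(3.609513) + (-0.32643) = -1.120523.
Therefore gamma(1) = -1.1205 (to 4 decimal places).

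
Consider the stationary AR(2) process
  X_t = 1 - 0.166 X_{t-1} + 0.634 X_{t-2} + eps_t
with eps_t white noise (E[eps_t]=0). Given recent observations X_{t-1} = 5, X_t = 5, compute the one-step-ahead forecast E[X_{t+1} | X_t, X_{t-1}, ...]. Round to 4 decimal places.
E[X_{t+1} \mid \mathcal F_t] = 3.3400

For an AR(p) model X_t = c + sum_i phi_i X_{t-i} + eps_t, the
one-step-ahead conditional mean is
  E[X_{t+1} | X_t, ...] = c + sum_i phi_i X_{t+1-i}.
Substitute known values:
  E[X_{t+1} | ...] = 1 + (-0.166) * (5) + (0.634) * (5)
                   = 3.3400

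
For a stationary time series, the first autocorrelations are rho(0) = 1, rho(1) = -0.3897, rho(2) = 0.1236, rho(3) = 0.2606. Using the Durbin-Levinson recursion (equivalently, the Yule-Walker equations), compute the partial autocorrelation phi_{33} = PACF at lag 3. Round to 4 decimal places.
\phi_{33} = 0.3510

The PACF at lag k is phi_{kk}, the last component of the solution
to the Yule-Walker system G_k phi = r_k where
  (G_k)_{ij} = rho(|i - j|), (r_k)_i = rho(i), i,j = 1..k.
Equivalently, Durbin-Levinson gives phi_{kk} iteratively:
  phi_{11} = rho(1)
  phi_{kk} = [rho(k) - sum_{j=1..k-1} phi_{k-1,j} rho(k-j)]
            / [1 - sum_{j=1..k-1} phi_{k-1,j} rho(j)],
  phi_{k,j} = phi_{k-1,j} - phi_{kk} phi_{k-1,k-j},  j = 1..k-1.
Step k = 1:
  phi_11 = rho(1) = -0.3897.
Step k = 2:
  phi_22 = [rho(2) - phi_11 rho(1)] / [1 - phi_11 rho(1)] = [0.1236 - (-0.3897)(-0.3897)] / [1 - (-0.3897)(-0.3897)]
         = -0.02826609 / 0.84813391 = -0.033327.
  Update: phi_21 = phi_11 - phi_22 phi_11 = -0.3897 - (-0.033327)(-0.3897) = -0.402688.
Step k = 3:
  phi_33 = [rho(3) - phi_21 rho(2) - phi_22 rho(1)] / [1 - phi_21 rho(1) - phi_22 rho(2)]
    numerator   = 0.2606 - (-0.402688)(0.1236) - (-0.033327)(-0.3897) = 0.29738451
    denominator = 1 - (-0.402688)(-0.3897) - (-0.033327)(0.1236) = 0.84719187
  phi_33 = 0.29738451 / 0.84719187 = 0.351.
Therefore phi_{33} = 0.3510.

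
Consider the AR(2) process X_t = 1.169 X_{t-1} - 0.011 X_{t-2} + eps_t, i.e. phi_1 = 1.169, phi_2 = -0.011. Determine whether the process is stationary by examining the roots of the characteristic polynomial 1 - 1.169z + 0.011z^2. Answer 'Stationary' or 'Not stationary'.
\text{Not stationary}

The AR(p) characteristic polynomial is P(z) = 1 - 1.169z + 0.011z^2.
Stationarity requires all roots to lie outside the unit circle, i.e. |z| > 1 for every root.
Set 1 + (-1.169) z + (0.011) z^2 = 0, i.e. a z^2 + b z + c = 0 with a = 0.011, b = -1.169, c = 1.
Discriminant D = b^2 - 4ac = (-1.169)^2 - 4*(0.011)*1 = 1.366561 - (0.044) = 1.322561.
D >= 0, so the roots are real: z = (-b +/- sqrt(D)) / (2a) = (1.169 +/- 1.150027) / (0.022).
  z_1 = (1.169 + 1.150027) / (0.022) = 105.4103,   |z_1| = 105.4103.
  z_2 = (1.169 - 1.150027) / (0.022) = 0.8624,   |z_2| = 0.8624.
Moduli of all roots: 105.4103, 0.8624.
All moduli strictly greater than 1? No.
Verdict: Not stationary.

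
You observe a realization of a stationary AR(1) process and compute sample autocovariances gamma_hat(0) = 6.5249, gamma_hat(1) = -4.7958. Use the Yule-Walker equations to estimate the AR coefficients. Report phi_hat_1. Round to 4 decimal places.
\hat\phi_{1} = -0.7350

The Yule-Walker equations for an AR(p) process read, in matrix form,
  Gamma_p phi = r_p,   with   (Gamma_p)_{ij} = gamma(|i - j|),
                       (r_p)_i = gamma(i),   i,j = 1..p.
Substitute the sample gammas (Toeplitz matrix and right-hand side of size 1):
  Gamma_p = [[6.5249]]
  r_p     = [-4.7958]
With p = 1 this is the single equation gamma(0) phi_1 = gamma(1):
  phi_hat_1 = gamma(1) / gamma(0) = -4.7958 / 6.5249 = -0.7350.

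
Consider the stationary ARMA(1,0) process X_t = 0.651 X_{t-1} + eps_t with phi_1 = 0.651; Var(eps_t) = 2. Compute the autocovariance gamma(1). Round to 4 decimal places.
\gamma(1) = 2.2596

Multiply the model equation by X_{t-k} and take expectations. With theta_0 = psi_0 = 1 and psi_j the MA(infinity) weights, this gives
  gamma(k) - sum_i phi_i gamma(k-i) = c_k,
  c_k = sigma^2 * sum_{j=k..q} theta_j psi_{j-k}   (c_k = 0 for k > q),
using gamma(-m) = gamma(m).
Pure AR (q = 0): c_0 = sigma^2 = 2, c_k = 0 for k >= 1.
Equations for k = 0 and k = 1 (AR order 1):
  gamma(0) = phi_1 gamma(1) + c_0
  gamma(1) = phi_1 gamma(0) + c_1
Substituting the second into the first: gamma(0) (1 - phi_1^2) = c_0 + phi_1 c_1, so
  gamma(0) = c_0 / (1 - phi_1^2) = 2 / (1 - (0.651)^2) = 2 / 0.576199 = 3.471023.
  gamma(1) = phi_1 gamma(0) = (0.651)(3.471023) = 2.259636.
Therefore gamma(1) = 2.2596 (to 4 decimal places).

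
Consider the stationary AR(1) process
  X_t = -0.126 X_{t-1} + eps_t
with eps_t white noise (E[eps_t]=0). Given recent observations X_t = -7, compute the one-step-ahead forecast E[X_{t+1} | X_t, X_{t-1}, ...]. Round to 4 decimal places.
E[X_{t+1} \mid \mathcal F_t] = 0.8820

For an AR(p) model X_t = c + sum_i phi_i X_{t-i} + eps_t, the
one-step-ahead conditional mean is
  E[X_{t+1} | X_t, ...] = c + sum_i phi_i X_{t+1-i}.
Substitute known values:
  E[X_{t+1} | ...] = (-0.126) * (-7)
                   = 0.8820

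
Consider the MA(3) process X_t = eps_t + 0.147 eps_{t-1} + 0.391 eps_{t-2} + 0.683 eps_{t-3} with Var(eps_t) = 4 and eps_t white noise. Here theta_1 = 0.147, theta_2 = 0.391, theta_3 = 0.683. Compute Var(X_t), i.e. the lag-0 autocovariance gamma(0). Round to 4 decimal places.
\gamma(0) = 6.5639

For an MA(q) process X_t = eps_t + sum_i theta_i eps_{t-i} with
Var(eps_t) = sigma^2, the variance is
  gamma(0) = sigma^2 * (1 + sum_i theta_i^2).
  sum_i theta_i^2 = (0.147)^2 + (0.391)^2 + (0.683)^2 = 0.021609 + 0.152881 + 0.466489 = 0.640979.
  gamma(0) = 4 * (1 + 0.640979) = 4 * 1.640979 = 6.563916, which rounds to 6.5639.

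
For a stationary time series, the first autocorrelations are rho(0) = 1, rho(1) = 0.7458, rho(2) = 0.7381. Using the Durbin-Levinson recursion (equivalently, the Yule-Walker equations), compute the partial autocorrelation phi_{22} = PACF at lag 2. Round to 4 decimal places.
\phi_{22} = 0.4098

The PACF at lag k is phi_{kk}, the last component of the solution
to the Yule-Walker system G_k phi = r_k where
  (G_k)_{ij} = rho(|i - j|), (r_k)_i = rho(i), i,j = 1..k.
Equivalently, Durbin-Levinson gives phi_{kk} iteratively:
  phi_{11} = rho(1)
  phi_{kk} = [rho(k) - sum_{j=1..k-1} phi_{k-1,j} rho(k-j)]
            / [1 - sum_{j=1..k-1} phi_{k-1,j} rho(j)],
  phi_{k,j} = phi_{k-1,j} - phi_{kk} phi_{k-1,k-j},  j = 1..k-1.
Step k = 1:
  phi_11 = rho(1) = 0.7458.
Step k = 2:
  phi_22 = [rho(2) - phi_11 rho(1)] / [1 - phi_11 rho(1)] = [0.7381 - (0.7458)(0.7458)] / [1 - (0.7458)(0.7458)]
         = 0.18188236 / 0.44378236 = 0.4098.
Therefore phi_{22} = 0.4098.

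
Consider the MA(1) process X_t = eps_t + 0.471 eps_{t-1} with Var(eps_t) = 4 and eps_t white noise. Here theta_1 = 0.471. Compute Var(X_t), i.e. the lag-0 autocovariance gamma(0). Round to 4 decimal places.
\gamma(0) = 4.8874

For an MA(q) process X_t = eps_t + sum_i theta_i eps_{t-i} with
Var(eps_t) = sigma^2, the variance is
  gamma(0) = sigma^2 * (1 + sum_i theta_i^2).
  sum_i theta_i^2 = (0.471)^2 = 0.221841.
  gamma(0) = 4 * (1 + 0.221841) = 4 * 1.221841 = 4.887364, which rounds to 4.8874.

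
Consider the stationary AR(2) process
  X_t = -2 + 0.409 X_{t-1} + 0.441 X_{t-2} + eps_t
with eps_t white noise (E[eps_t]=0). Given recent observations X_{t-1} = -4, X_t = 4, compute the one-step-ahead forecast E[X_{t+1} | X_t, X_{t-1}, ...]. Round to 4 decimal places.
E[X_{t+1} \mid \mathcal F_t] = -2.1280

For an AR(p) model X_t = c + sum_i phi_i X_{t-i} + eps_t, the
one-step-ahead conditional mean is
  E[X_{t+1} | X_t, ...] = c + sum_i phi_i X_{t+1-i}.
Substitute known values:
  E[X_{t+1} | ...] = -2 + (0.409) * (4) + (0.441) * (-4)
                   = -2.1280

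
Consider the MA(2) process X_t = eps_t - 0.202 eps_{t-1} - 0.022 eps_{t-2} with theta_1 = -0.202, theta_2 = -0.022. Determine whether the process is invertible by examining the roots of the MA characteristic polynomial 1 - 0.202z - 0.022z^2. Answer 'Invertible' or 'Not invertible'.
\text{Invertible}

The MA(q) characteristic polynomial is P(z) = 1 - 0.202z - 0.022z^2.
Invertibility requires all roots to lie outside the unit circle, i.e. |z| > 1 for every root.
Set 1 + (-0.202) z + (-0.022) z^2 = 0, i.e. a z^2 + b z + c = 0 with a = -0.022, b = -0.202, c = 1.
Discriminant D = b^2 - 4ac = (-0.202)^2 - 4*(-0.022)*1 = 0.040804 - (-0.088) = 0.128804.
D >= 0, so the roots are real: z = (-b +/- sqrt(D)) / (2a) = (0.202 +/- 0.358893) / (-0.044).
  z_1 = (0.202 + 0.358893) / (-0.044) = -12.7476,   |z_1| = 12.7476.
  z_2 = (0.202 - 0.358893) / (-0.044) = 3.5657,   |z_2| = 3.5657.
Moduli of all roots: 12.7476, 3.5657.
All moduli strictly greater than 1? Yes.
Verdict: Invertible.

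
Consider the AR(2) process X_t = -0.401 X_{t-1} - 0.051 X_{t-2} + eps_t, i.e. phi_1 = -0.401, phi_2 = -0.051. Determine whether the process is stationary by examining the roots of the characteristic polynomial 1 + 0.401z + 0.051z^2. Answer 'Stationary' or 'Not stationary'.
\text{Stationary}

The AR(p) characteristic polynomial is P(z) = 1 + 0.401z + 0.051z^2.
Stationarity requires all roots to lie outside the unit circle, i.e. |z| > 1 for every root.
Set 1 + (0.401) z + (0.051) z^2 = 0, i.e. a z^2 + b z + c = 0 with a = 0.051, b = 0.401, c = 1.
Discriminant D = b^2 - 4ac = (0.401)^2 - 4*(0.051)*1 = 0.160801 - (0.204) = -0.043199.
D < 0, so the roots are the complex-conjugate pair z = (-b +/- i sqrt(-D)) / (2a) = -3.9314 +/- 2.0377i.
For a conjugate pair |z|^2 = z * conj(z) = (product of roots) = c/a = 1/(0.051) = 19.607843, so |z| = sqrt(19.607843) = 4.4281 for both roots.
Moduli of all roots: 4.4281, 4.4281.
All moduli strictly greater than 1? Yes.
Verdict: Stationary.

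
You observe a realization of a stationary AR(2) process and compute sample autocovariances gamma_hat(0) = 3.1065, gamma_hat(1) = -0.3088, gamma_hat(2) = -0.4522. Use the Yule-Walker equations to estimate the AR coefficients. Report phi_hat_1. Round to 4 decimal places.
\hat\phi_{1} = -0.1150

The Yule-Walker equations for an AR(p) process read, in matrix form,
  Gamma_p phi = r_p,   with   (Gamma_p)_{ij} = gamma(|i - j|),
                       (r_p)_i = gamma(i),   i,j = 1..p.
Substitute the sample gammas (Toeplitz matrix and right-hand side of size 2):
  Gamma_p = [[3.1065, -0.3088], [-0.3088, 3.1065]]
  r_p     = [-0.3088, -0.4522]
Written out:
  3.1065 phi_1 - 0.3088 phi_2 = -0.3088
  -0.3088 phi_1 + 3.1065 phi_2 = -0.4522
Solve by Cramer's rule:
  det = gamma(0)^2 - gamma(1)^2 = (3.1065)^2 - (-0.3088)^2 = 9.65034225 - 0.09535744 = 9.55498481
  phi_hat_1 = [gamma(1) gamma(0) - gamma(1) gamma(2)] / det = [(-0.3088)(3.1065) - (-0.3088)(-0.4522)] / 9.55498481 = -1.09892656 / 9.55498481 = -0.115
  phi_hat_2 = [gamma(0) gamma(2) - gamma(1)^2] / det = [(3.1065)(-0.4522) - (-0.3088)^2] / 9.55498481 = -1.50011674 / 9.55498481 = -0.157
So phi_hat = [-0.1150, -0.1570].
Therefore phi_hat_1 = -0.1150.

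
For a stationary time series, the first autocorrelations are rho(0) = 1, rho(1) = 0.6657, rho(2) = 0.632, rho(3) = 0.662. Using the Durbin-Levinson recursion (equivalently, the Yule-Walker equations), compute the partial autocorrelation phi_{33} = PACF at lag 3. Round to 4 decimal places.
\phi_{33} = 0.3210

The PACF at lag k is phi_{kk}, the last component of the solution
to the Yule-Walker system G_k phi = r_k where
  (G_k)_{ij} = rho(|i - j|), (r_k)_i = rho(i), i,j = 1..k.
Equivalently, Durbin-Levinson gives phi_{kk} iteratively:
  phi_{11} = rho(1)
  phi_{kk} = [rho(k) - sum_{j=1..k-1} phi_{k-1,j} rho(k-j)]
            / [1 - sum_{j=1..k-1} phi_{k-1,j} rho(j)],
  phi_{k,j} = phi_{k-1,j} - phi_{kk} phi_{k-1,k-j},  j = 1..k-1.
Step k = 1:
  phi_11 = rho(1) = 0.6657.
Step k = 2:
  phi_22 = [rho(2) - phi_11 rho(1)] / [1 - phi_11 rho(1)] = [0.632 - (0.6657)(0.6657)] / [1 - (0.6657)(0.6657)]
         = 0.18884351 / 0.55684351 = 0.339132.
  Update: phi_21 = phi_11 - phi_22 phi_11 = 0.6657 - (0.339132)(0.6657) = 0.43994.
Step k = 3:
  phi_33 = [rho(3) - phi_21 rho(2) - phi_22 rho(1)] / [1 - phi_21 rho(1) - phi_22 rho(2)]
    numerator   = 0.662 - (0.43994)(0.632) - (0.339132)(0.6657) = 0.15819783
    denominator = 1 - (0.43994)(0.6657) - (0.339132)(0.632) = 0.49280061
  phi_33 = 0.15819783 / 0.49280061 = 0.321.
Therefore phi_{33} = 0.3210.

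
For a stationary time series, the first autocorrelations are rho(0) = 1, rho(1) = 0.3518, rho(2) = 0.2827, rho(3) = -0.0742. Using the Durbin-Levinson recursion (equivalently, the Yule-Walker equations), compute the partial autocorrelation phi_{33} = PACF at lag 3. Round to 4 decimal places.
\phi_{33} = -0.2589

The PACF at lag k is phi_{kk}, the last component of the solution
to the Yule-Walker system G_k phi = r_k where
  (G_k)_{ij} = rho(|i - j|), (r_k)_i = rho(i), i,j = 1..k.
Equivalently, Durbin-Levinson gives phi_{kk} iteratively:
  phi_{11} = rho(1)
  phi_{kk} = [rho(k) - sum_{j=1..k-1} phi_{k-1,j} rho(k-j)]
            / [1 - sum_{j=1..k-1} phi_{k-1,j} rho(j)],
  phi_{k,j} = phi_{k-1,j} - phi_{kk} phi_{k-1,k-j},  j = 1..k-1.
Step k = 1:
  phi_11 = rho(1) = 0.3518.
Step k = 2:
  phi_22 = [rho(2) - phi_11 rho(1)] / [1 - phi_11 rho(1)] = [0.2827 - (0.3518)(0.3518)] / [1 - (0.3518)(0.3518)]
         = 0.15893676 / 0.87623676 = 0.181386.
  Update: phi_21 = phi_11 - phi_22 phi_11 = 0.3518 - (0.181386)(0.3518) = 0.287989.
Step k = 3:
  phi_33 = [rho(3) - phi_21 rho(2) - phi_22 rho(1)] / [1 - phi_21 rho(1) - phi_22 rho(2)]
    numerator   = -0.0742 - (0.287989)(0.2827) - (0.181386)(0.3518) = -0.21942582
    denominator = 1 - (0.287989)(0.3518) - (0.181386)(0.2827) = 0.84740792
  phi_33 = -0.21942582 / 0.84740792 = -0.2589.
Therefore phi_{33} = -0.2589.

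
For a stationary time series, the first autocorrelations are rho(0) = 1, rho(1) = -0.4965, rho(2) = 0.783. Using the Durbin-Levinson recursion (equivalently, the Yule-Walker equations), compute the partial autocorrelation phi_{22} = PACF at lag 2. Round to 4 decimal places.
\phi_{22} = 0.7120

The PACF at lag k is phi_{kk}, the last component of the solution
to the Yule-Walker system G_k phi = r_k where
  (G_k)_{ij} = rho(|i - j|), (r_k)_i = rho(i), i,j = 1..k.
Equivalently, Durbin-Levinson gives phi_{kk} iteratively:
  phi_{11} = rho(1)
  phi_{kk} = [rho(k) - sum_{j=1..k-1} phi_{k-1,j} rho(k-j)]
            / [1 - sum_{j=1..k-1} phi_{k-1,j} rho(j)],
  phi_{k,j} = phi_{k-1,j} - phi_{kk} phi_{k-1,k-j},  j = 1..k-1.
Step k = 1:
  phi_11 = rho(1) = -0.4965.
Step k = 2:
  phi_22 = [rho(2) - phi_11 rho(1)] / [1 - phi_11 rho(1)] = [0.783 - (-0.4965)(-0.4965)] / [1 - (-0.4965)(-0.4965)]
         = 0.53648775 / 0.75348775 = 0.712.
Therefore phi_{22} = 0.7120.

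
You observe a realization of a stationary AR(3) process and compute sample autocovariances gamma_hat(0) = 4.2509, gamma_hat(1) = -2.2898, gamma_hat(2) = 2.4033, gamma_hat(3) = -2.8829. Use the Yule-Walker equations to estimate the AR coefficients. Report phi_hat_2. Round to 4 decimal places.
\hat\phi_{2} = 0.2330

The Yule-Walker equations for an AR(p) process read, in matrix form,
  Gamma_p phi = r_p,   with   (Gamma_p)_{ij} = gamma(|i - j|),
                       (r_p)_i = gamma(i),   i,j = 1..p.
Substitute the sample gammas (Toeplitz matrix and right-hand side of size 3):
  Gamma_p = [[4.2509, -2.2898, 2.4033], [-2.2898, 4.2509, -2.2898], [2.4033, -2.2898, 4.2509]]
  r_p     = [-2.2898, 2.4033, -2.8829]
Written out (R1..R3):
  (R1) 4.2509 phi_1 - 2.2898 phi_2 + 2.4033 phi_3 = -2.2898
  (R2) -2.2898 phi_1 + 4.2509 phi_2 - 2.2898 phi_3 = 2.4033
  (R3) 2.4033 phi_1 - 2.2898 phi_2 + 4.2509 phi_3 = -2.8829
Gaussian elimination:
  R2 <- R2 - (-2.2898/4.2509) R1 = R2 - (-0.538662) R1:  3.017471 phi_2 - 0.995233 phi_3 = 1.169871
  R3 <- R3 - (2.4033/4.2509) R1 = R3 - (0.565363) R1:  -0.995233 phi_2 + 2.892164 phi_3 = -1.588333
  R3 <- R3 - (-0.995233/3.017471) R2 = R3 - (-0.329823) R2:  2.563913 phi_3 = -1.202482
Back-substitution:
  phi_hat_3 = -1.202482 / 2.563913 = -0.469003
  phi_hat_2 = (1.169871 - (-0.995233)(-0.469003)) / 3.017471 = 0.233011
  phi_hat_1 = (-2.2898 - (-2.2898)(0.233011) - (2.4033)(-0.469003)) / 4.2509 = -0.147992
So phi_hat = [-0.1480, 0.2330, -0.4690].
Therefore phi_hat_2 = 0.2330.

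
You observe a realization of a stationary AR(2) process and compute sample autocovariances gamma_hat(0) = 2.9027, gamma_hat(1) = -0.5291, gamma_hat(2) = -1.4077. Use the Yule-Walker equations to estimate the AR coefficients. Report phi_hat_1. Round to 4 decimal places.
\hat\phi_{1} = -0.2800

The Yule-Walker equations for an AR(p) process read, in matrix form,
  Gamma_p phi = r_p,   with   (Gamma_p)_{ij} = gamma(|i - j|),
                       (r_p)_i = gamma(i),   i,j = 1..p.
Substitute the sample gammas (Toeplitz matrix and right-hand side of size 2):
  Gamma_p = [[2.9027, -0.5291], [-0.5291, 2.9027]]
  r_p     = [-0.5291, -1.4077]
Written out:
  2.9027 phi_1 - 0.5291 phi_2 = -0.5291
  -0.5291 phi_1 + 2.9027 phi_2 = -1.4077
Solve by Cramer's rule:
  det = gamma(0)^2 - gamma(1)^2 = (2.9027)^2 - (-0.5291)^2 = 8.42566729 - 0.27994681 = 8.14572048
  phi_hat_1 = [gamma(1) gamma(0) - gamma(1) gamma(2)] / det = [(-0.5291)(2.9027) - (-0.5291)(-1.4077)] / 8.14572048 = -2.28063264 / 8.14572048 = -0.28
  phi_hat_2 = [gamma(0) gamma(2) - gamma(1)^2] / det = [(2.9027)(-1.4077) - (-0.5291)^2] / 8.14572048 = -4.3660776 / 8.14572048 = -0.536
So phi_hat = [-0.2800, -0.5360].
Therefore phi_hat_1 = -0.2800.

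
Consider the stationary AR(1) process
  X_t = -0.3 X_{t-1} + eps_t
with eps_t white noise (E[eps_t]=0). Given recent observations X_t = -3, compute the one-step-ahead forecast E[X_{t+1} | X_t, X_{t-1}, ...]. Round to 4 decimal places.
E[X_{t+1} \mid \mathcal F_t] = 0.9000

For an AR(p) model X_t = c + sum_i phi_i X_{t-i} + eps_t, the
one-step-ahead conditional mean is
  E[X_{t+1} | X_t, ...] = c + sum_i phi_i X_{t+1-i}.
Substitute known values:
  E[X_{t+1} | ...] = (-0.3) * (-3)
                   = 0.9000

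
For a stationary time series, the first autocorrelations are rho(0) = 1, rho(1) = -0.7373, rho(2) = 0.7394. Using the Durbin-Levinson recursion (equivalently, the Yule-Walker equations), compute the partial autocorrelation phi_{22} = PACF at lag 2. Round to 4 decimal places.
\phi_{22} = 0.4290

The PACF at lag k is phi_{kk}, the last component of the solution
to the Yule-Walker system G_k phi = r_k where
  (G_k)_{ij} = rho(|i - j|), (r_k)_i = rho(i), i,j = 1..k.
Equivalently, Durbin-Levinson gives phi_{kk} iteratively:
  phi_{11} = rho(1)
  phi_{kk} = [rho(k) - sum_{j=1..k-1} phi_{k-1,j} rho(k-j)]
            / [1 - sum_{j=1..k-1} phi_{k-1,j} rho(j)],
  phi_{k,j} = phi_{k-1,j} - phi_{kk} phi_{k-1,k-j},  j = 1..k-1.
Step k = 1:
  phi_11 = rho(1) = -0.7373.
Step k = 2:
  phi_22 = [rho(2) - phi_11 rho(1)] / [1 - phi_11 rho(1)] = [0.7394 - (-0.7373)(-0.7373)] / [1 - (-0.7373)(-0.7373)]
         = 0.19578871 / 0.45638871 = 0.429.
Therefore phi_{22} = 0.4290.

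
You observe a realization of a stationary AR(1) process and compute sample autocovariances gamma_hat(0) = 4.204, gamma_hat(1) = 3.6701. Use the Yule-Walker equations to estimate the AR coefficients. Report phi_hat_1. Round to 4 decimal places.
\hat\phi_{1} = 0.8730

The Yule-Walker equations for an AR(p) process read, in matrix form,
  Gamma_p phi = r_p,   with   (Gamma_p)_{ij} = gamma(|i - j|),
                       (r_p)_i = gamma(i),   i,j = 1..p.
Substitute the sample gammas (Toeplitz matrix and right-hand side of size 1):
  Gamma_p = [[4.204]]
  r_p     = [3.6701]
With p = 1 this is the single equation gamma(0) phi_1 = gamma(1):
  phi_hat_1 = gamma(1) / gamma(0) = 3.6701 / 4.204 = 0.8730.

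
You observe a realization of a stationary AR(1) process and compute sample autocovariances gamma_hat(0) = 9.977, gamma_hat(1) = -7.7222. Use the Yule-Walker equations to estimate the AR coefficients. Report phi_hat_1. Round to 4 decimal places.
\hat\phi_{1} = -0.7740

The Yule-Walker equations for an AR(p) process read, in matrix form,
  Gamma_p phi = r_p,   with   (Gamma_p)_{ij} = gamma(|i - j|),
                       (r_p)_i = gamma(i),   i,j = 1..p.
Substitute the sample gammas (Toeplitz matrix and right-hand side of size 1):
  Gamma_p = [[9.977]]
  r_p     = [-7.7222]
With p = 1 this is the single equation gamma(0) phi_1 = gamma(1):
  phi_hat_1 = gamma(1) / gamma(0) = -7.7222 / 9.977 = -0.7740.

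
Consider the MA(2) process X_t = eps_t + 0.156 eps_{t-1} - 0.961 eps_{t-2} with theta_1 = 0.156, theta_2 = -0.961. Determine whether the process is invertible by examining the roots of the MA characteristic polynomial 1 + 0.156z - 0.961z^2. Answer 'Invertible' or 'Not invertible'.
\text{Not invertible}

The MA(q) characteristic polynomial is P(z) = 1 + 0.156z - 0.961z^2.
Invertibility requires all roots to lie outside the unit circle, i.e. |z| > 1 for every root.
Set 1 + (0.156) z + (-0.961) z^2 = 0, i.e. a z^2 + b z + c = 0 with a = -0.961, b = 0.156, c = 1.
Discriminant D = b^2 - 4ac = (0.156)^2 - 4*(-0.961)*1 = 0.024336 - (-3.844) = 3.868336.
D >= 0, so the roots are real: z = (-b +/- sqrt(D)) / (2a) = (-0.156 +/- 1.966809) / (-1.922).
  z_1 = (-0.156 + 1.966809) / (-1.922) = -0.9421,   |z_1| = 0.9421.
  z_2 = (-0.156 - 1.966809) / (-1.922) = 1.1045,   |z_2| = 1.1045.
Moduli of all roots: 0.9421, 1.1045.
All moduli strictly greater than 1? No.
Verdict: Not invertible.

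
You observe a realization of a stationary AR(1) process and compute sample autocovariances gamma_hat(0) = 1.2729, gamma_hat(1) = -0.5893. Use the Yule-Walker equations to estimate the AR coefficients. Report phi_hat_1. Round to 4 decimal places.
\hat\phi_{1} = -0.4630

The Yule-Walker equations for an AR(p) process read, in matrix form,
  Gamma_p phi = r_p,   with   (Gamma_p)_{ij} = gamma(|i - j|),
                       (r_p)_i = gamma(i),   i,j = 1..p.
Substitute the sample gammas (Toeplitz matrix and right-hand side of size 1):
  Gamma_p = [[1.2729]]
  r_p     = [-0.5893]
With p = 1 this is the single equation gamma(0) phi_1 = gamma(1):
  phi_hat_1 = gamma(1) / gamma(0) = -0.5893 / 1.2729 = -0.4630.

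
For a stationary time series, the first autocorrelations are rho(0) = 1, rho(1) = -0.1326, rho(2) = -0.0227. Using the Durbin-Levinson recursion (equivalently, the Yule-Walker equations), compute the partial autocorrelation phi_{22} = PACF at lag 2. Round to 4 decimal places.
\phi_{22} = -0.0410

The PACF at lag k is phi_{kk}, the last component of the solution
to the Yule-Walker system G_k phi = r_k where
  (G_k)_{ij} = rho(|i - j|), (r_k)_i = rho(i), i,j = 1..k.
Equivalently, Durbin-Levinson gives phi_{kk} iteratively:
  phi_{11} = rho(1)
  phi_{kk} = [rho(k) - sum_{j=1..k-1} phi_{k-1,j} rho(k-j)]
            / [1 - sum_{j=1..k-1} phi_{k-1,j} rho(j)],
  phi_{k,j} = phi_{k-1,j} - phi_{kk} phi_{k-1,k-j},  j = 1..k-1.
Step k = 1:
  phi_11 = rho(1) = -0.1326.
Step k = 2:
  phi_22 = [rho(2) - phi_11 rho(1)] / [1 - phi_11 rho(1)] = [-0.0227 - (-0.1326)(-0.1326)] / [1 - (-0.1326)(-0.1326)]
         = -0.04028276 / 0.98241724 = -0.041.
Therefore phi_{22} = -0.0410.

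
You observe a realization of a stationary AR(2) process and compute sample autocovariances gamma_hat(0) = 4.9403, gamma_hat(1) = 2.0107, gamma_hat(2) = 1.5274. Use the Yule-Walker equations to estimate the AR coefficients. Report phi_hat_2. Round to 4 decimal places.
\hat\phi_{2} = 0.1720

The Yule-Walker equations for an AR(p) process read, in matrix form,
  Gamma_p phi = r_p,   with   (Gamma_p)_{ij} = gamma(|i - j|),
                       (r_p)_i = gamma(i),   i,j = 1..p.
Substitute the sample gammas (Toeplitz matrix and right-hand side of size 2):
  Gamma_p = [[4.9403, 2.0107], [2.0107, 4.9403]]
  r_p     = [2.0107, 1.5274]
Written out:
  4.9403 phi_1 + 2.0107 phi_2 = 2.0107
  2.0107 phi_1 + 4.9403 phi_2 = 1.5274
Solve by Cramer's rule:
  det = gamma(0)^2 - gamma(1)^2 = (4.9403)^2 - (2.0107)^2 = 24.40656409 - 4.04291449 = 20.3636496
  phi_hat_1 = [gamma(1) gamma(0) - gamma(1) gamma(2)] / det = [(2.0107)(4.9403) - (2.0107)(1.5274)] / 20.3636496 = 6.86231803 / 20.3636496 = 0.337
  phi_hat_2 = [gamma(0) gamma(2) - gamma(1)^2] / det = [(4.9403)(1.5274) - (2.0107)^2] / 20.3636496 = 3.50289973 / 20.3636496 = 0.172
So phi_hat = [0.3370, 0.1720].
Therefore phi_hat_2 = 0.1720.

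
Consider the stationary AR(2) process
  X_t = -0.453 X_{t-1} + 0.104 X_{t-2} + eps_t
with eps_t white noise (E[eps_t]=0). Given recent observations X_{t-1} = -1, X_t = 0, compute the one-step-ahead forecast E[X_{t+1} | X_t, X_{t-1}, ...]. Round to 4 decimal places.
E[X_{t+1} \mid \mathcal F_t] = -0.1040

For an AR(p) model X_t = c + sum_i phi_i X_{t-i} + eps_t, the
one-step-ahead conditional mean is
  E[X_{t+1} | X_t, ...] = c + sum_i phi_i X_{t+1-i}.
Substitute known values:
  E[X_{t+1} | ...] = (-0.453) * (0) + (0.104) * (-1)
                   = -0.1040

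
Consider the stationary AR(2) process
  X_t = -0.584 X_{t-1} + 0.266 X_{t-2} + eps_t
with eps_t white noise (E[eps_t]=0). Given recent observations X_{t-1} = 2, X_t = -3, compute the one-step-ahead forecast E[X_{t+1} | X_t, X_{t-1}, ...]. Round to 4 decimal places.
E[X_{t+1} \mid \mathcal F_t] = 2.2840

For an AR(p) model X_t = c + sum_i phi_i X_{t-i} + eps_t, the
one-step-ahead conditional mean is
  E[X_{t+1} | X_t, ...] = c + sum_i phi_i X_{t+1-i}.
Substitute known values:
  E[X_{t+1} | ...] = (-0.584) * (-3) + (0.266) * (2)
                   = 2.2840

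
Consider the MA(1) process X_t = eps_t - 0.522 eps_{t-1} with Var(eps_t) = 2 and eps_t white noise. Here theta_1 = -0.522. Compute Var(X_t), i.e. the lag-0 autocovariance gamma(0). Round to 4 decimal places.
\gamma(0) = 2.5450

For an MA(q) process X_t = eps_t + sum_i theta_i eps_{t-i} with
Var(eps_t) = sigma^2, the variance is
  gamma(0) = sigma^2 * (1 + sum_i theta_i^2).
  sum_i theta_i^2 = (-0.522)^2 = 0.272484.
  gamma(0) = 2 * (1 + 0.272484) = 2 * 1.272484 = 2.544968, which rounds to 2.5450.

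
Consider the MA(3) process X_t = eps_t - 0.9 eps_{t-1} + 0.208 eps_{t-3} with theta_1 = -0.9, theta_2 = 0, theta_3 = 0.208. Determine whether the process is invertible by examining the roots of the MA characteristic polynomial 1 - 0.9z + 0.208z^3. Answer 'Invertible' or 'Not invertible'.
\text{Invertible}

The MA(q) characteristic polynomial is P(z) = 1 - 0.9z + 0.208z^3.
Invertibility requires all roots to lie outside the unit circle, i.e. |z| > 1 for every root.
Degree 3: look for a simple real root z0 first, then factor out (1 - z/z0) and solve the remaining quadratic.
Testing z0 = -2.5: P(-2.5) = 1 + (-0.9)(-2.5) + (0)(-2.5)^2 + (0.208)(-2.5)^3
  = 1 + (2.25) + (0) + (-3.25) = 0.  So z_0 = -2.5 is a root, |z_0| = 2.5.
Divide out the factor (1 + 0.4 z) = (1 - z/z0) (since 1/z0 = -0.4):
  P(z) = (1 + 0.4 z)(1 + (-1.3) z + (0.52) z^2)
  [check: z-coef -1.3 - (-0.4) = -0.9; z^2-coef 0.52 - (-0.4)(-1.3) = 0; z^3-coef -(-0.4)(0.52) = 0.208.]
Remaining roots from the quadratic factor 1 + (-1.3) z + (0.52) z^2:
  Set 1 + (-1.3) z + (0.52) z^2 = 0, i.e. a z^2 + b z + c = 0 with a = 0.52, b = -1.3, c = 1.
  Discriminant D = b^2 - 4ac = (-1.3)^2 - 4*(0.52)*1 = 1.69 - (2.08) = -0.39.
  D < 0, so the roots are the complex-conjugate pair z = (-b +/- i sqrt(-D)) / (2a) = 1.25 +/- 0.6005i.
  For a conjugate pair |z|^2 = z * conj(z) = (product of roots) = c/a = 1/(0.52) = 1.923077, so |z| = sqrt(1.923077) = 1.3868 for both roots.
Moduli of all roots: 2.5000, 1.3868, 1.3868.
All moduli strictly greater than 1? Yes.
Verdict: Invertible.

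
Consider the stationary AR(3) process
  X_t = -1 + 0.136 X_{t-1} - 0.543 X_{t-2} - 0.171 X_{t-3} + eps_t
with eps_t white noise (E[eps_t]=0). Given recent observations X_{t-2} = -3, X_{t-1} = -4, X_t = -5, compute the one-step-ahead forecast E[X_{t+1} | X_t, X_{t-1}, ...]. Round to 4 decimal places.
E[X_{t+1} \mid \mathcal F_t] = 1.0050

For an AR(p) model X_t = c + sum_i phi_i X_{t-i} + eps_t, the
one-step-ahead conditional mean is
  E[X_{t+1} | X_t, ...] = c + sum_i phi_i X_{t+1-i}.
Substitute known values:
  E[X_{t+1} | ...] = -1 + (0.136) * (-5) + (-0.543) * (-4) + (-0.171) * (-3)
                   = 1.0050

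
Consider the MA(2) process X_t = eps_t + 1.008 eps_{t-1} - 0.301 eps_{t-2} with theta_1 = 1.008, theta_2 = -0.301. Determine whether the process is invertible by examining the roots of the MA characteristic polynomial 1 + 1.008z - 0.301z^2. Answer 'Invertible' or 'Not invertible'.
\text{Not invertible}

The MA(q) characteristic polynomial is P(z) = 1 + 1.008z - 0.301z^2.
Invertibility requires all roots to lie outside the unit circle, i.e. |z| > 1 for every root.
Set 1 + (1.008) z + (-0.301) z^2 = 0, i.e. a z^2 + b z + c = 0 with a = -0.301, b = 1.008, c = 1.
Discriminant D = b^2 - 4ac = (1.008)^2 - 4*(-0.301)*1 = 1.016064 - (-1.204) = 2.220064.
D >= 0, so the roots are real: z = (-b +/- sqrt(D)) / (2a) = (-1.008 +/- 1.489988) / (-0.602).
  z_1 = (-1.008 + 1.489988) / (-0.602) = -0.8006,   |z_1| = 0.8006.
  z_2 = (-1.008 - 1.489988) / (-0.602) = 4.1495,   |z_2| = 4.1495.
Moduli of all roots: 0.8006, 4.1495.
All moduli strictly greater than 1? No.
Verdict: Not invertible.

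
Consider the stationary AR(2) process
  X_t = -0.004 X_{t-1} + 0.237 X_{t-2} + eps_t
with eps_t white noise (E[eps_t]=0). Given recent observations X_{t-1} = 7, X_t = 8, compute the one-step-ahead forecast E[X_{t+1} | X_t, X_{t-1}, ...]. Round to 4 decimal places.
E[X_{t+1} \mid \mathcal F_t] = 1.6270

For an AR(p) model X_t = c + sum_i phi_i X_{t-i} + eps_t, the
one-step-ahead conditional mean is
  E[X_{t+1} | X_t, ...] = c + sum_i phi_i X_{t+1-i}.
Substitute known values:
  E[X_{t+1} | ...] = (-0.004) * (8) + (0.237) * (7)
                   = 1.6270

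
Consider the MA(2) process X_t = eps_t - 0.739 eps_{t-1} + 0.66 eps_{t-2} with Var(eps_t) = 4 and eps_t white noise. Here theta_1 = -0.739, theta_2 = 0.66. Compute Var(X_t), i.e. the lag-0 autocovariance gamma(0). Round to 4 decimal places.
\gamma(0) = 7.9269

For an MA(q) process X_t = eps_t + sum_i theta_i eps_{t-i} with
Var(eps_t) = sigma^2, the variance is
  gamma(0) = sigma^2 * (1 + sum_i theta_i^2).
  sum_i theta_i^2 = (-0.739)^2 + (0.66)^2 = 0.546121 + 0.4356 = 0.981721.
  gamma(0) = 4 * (1 + 0.981721) = 4 * 1.981721 = 7.926884, which rounds to 7.9269.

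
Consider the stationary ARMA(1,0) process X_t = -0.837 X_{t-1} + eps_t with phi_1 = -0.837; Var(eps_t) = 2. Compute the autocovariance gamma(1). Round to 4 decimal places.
\gamma(1) = -5.5906

Multiply the model equation by X_{t-k} and take expectations. With theta_0 = psi_0 = 1 and psi_j the MA(infinity) weights, this gives
  gamma(k) - sum_i phi_i gamma(k-i) = c_k,
  c_k = sigma^2 * sum_{j=k..q} theta_j psi_{j-k}   (c_k = 0 for k > q),
using gamma(-m) = gamma(m).
Pure AR (q = 0): c_0 = sigma^2 = 2, c_k = 0 for k >= 1.
Equations for k = 0 and k = 1 (AR order 1):
  gamma(0) = phi_1 gamma(1) + c_0
  gamma(1) = phi_1 gamma(0) + c_1
Substituting the second into the first: gamma(0) (1 - phi_1^2) = c_0 + phi_1 c_1, so
  gamma(0) = c_0 / (1 - phi_1^2) = 2 / (1 - (-0.837)^2) = 2 / 0.299431 = 6.679335.
  gamma(1) = phi_1 gamma(0) = (-0.837)(6.679335) = -5.590604.
Therefore gamma(1) = -5.5906 (to 4 decimal places).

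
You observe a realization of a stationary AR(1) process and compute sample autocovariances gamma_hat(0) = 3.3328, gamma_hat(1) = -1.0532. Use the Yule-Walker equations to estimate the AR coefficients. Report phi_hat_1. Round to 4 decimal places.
\hat\phi_{1} = -0.3160

The Yule-Walker equations for an AR(p) process read, in matrix form,
  Gamma_p phi = r_p,   with   (Gamma_p)_{ij} = gamma(|i - j|),
                       (r_p)_i = gamma(i),   i,j = 1..p.
Substitute the sample gammas (Toeplitz matrix and right-hand side of size 1):
  Gamma_p = [[3.3328]]
  r_p     = [-1.0532]
With p = 1 this is the single equation gamma(0) phi_1 = gamma(1):
  phi_hat_1 = gamma(1) / gamma(0) = -1.0532 / 3.3328 = -0.3160.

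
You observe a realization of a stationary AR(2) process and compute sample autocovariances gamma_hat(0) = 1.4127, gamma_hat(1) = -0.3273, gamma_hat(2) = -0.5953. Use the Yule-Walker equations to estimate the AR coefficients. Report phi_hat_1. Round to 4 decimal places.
\hat\phi_{1} = -0.3480

The Yule-Walker equations for an AR(p) process read, in matrix form,
  Gamma_p phi = r_p,   with   (Gamma_p)_{ij} = gamma(|i - j|),
                       (r_p)_i = gamma(i),   i,j = 1..p.
Substitute the sample gammas (Toeplitz matrix and right-hand side of size 2):
  Gamma_p = [[1.4127, -0.3273], [-0.3273, 1.4127]]
  r_p     = [-0.3273, -0.5953]
Written out:
  1.4127 phi_1 - 0.3273 phi_2 = -0.3273
  -0.3273 phi_1 + 1.4127 phi_2 = -0.5953
Solve by Cramer's rule:
  det = gamma(0)^2 - gamma(1)^2 = (1.4127)^2 - (-0.3273)^2 = 1.99572129 - 0.10712529 = 1.888596
  phi_hat_1 = [gamma(1) gamma(0) - gamma(1) gamma(2)] / det = [(-0.3273)(1.4127) - (-0.3273)(-0.5953)] / 1.888596 = -0.6572184 / 1.888596 = -0.348
  phi_hat_2 = [gamma(0) gamma(2) - gamma(1)^2] / det = [(1.4127)(-0.5953) - (-0.3273)^2] / 1.888596 = -0.9481056 / 1.888596 = -0.502
So phi_hat = [-0.3480, -0.5020].
Therefore phi_hat_1 = -0.3480.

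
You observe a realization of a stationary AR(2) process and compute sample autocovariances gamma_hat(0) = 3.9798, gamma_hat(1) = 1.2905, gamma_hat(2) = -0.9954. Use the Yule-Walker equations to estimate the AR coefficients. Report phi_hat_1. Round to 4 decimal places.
\hat\phi_{1} = 0.4530

The Yule-Walker equations for an AR(p) process read, in matrix form,
  Gamma_p phi = r_p,   with   (Gamma_p)_{ij} = gamma(|i - j|),
                       (r_p)_i = gamma(i),   i,j = 1..p.
Substitute the sample gammas (Toeplitz matrix and right-hand side of size 2):
  Gamma_p = [[3.9798, 1.2905], [1.2905, 3.9798]]
  r_p     = [1.2905, -0.9954]
Written out:
  3.9798 phi_1 + 1.2905 phi_2 = 1.2905
  1.2905 phi_1 + 3.9798 phi_2 = -0.9954
Solve by Cramer's rule:
  det = gamma(0)^2 - gamma(1)^2 = (3.9798)^2 - (1.2905)^2 = 15.83880804 - 1.66539025 = 14.17341779
  phi_hat_1 = [gamma(1) gamma(0) - gamma(1) gamma(2)] / det = [(1.2905)(3.9798) - (1.2905)(-0.9954)] / 14.17341779 = 6.4204956 / 14.17341779 = 0.453
  phi_hat_2 = [gamma(0) gamma(2) - gamma(1)^2] / det = [(3.9798)(-0.9954) - (1.2905)^2] / 14.17341779 = -5.62688317 / 14.17341779 = -0.397
So phi_hat = [0.4530, -0.3970].
Therefore phi_hat_1 = 0.4530.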